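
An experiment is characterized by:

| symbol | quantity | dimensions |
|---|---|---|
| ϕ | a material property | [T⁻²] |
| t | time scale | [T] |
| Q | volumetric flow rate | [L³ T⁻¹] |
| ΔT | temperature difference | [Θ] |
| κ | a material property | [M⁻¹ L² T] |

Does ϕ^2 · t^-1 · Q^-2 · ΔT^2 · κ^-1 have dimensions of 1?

Sum the exponent of each base dimension across the product:
  M: 2·[ϕ]_M − [t]_M − 2·[Q]_M + 2·[ΔT]_M − [κ]_M = 2·(0) − (0) − 2·(0) + 2·(0) − (-1) = 1
  L: 2·[ϕ]_L − [t]_L − 2·[Q]_L + 2·[ΔT]_L − [κ]_L = 2·(0) − (0) − 2·(3) + 2·(0) − (2) = -8
  T: 2·[ϕ]_T − [t]_T − 2·[Q]_T + 2·[ΔT]_T − [κ]_T = 2·(-2) − (1) − 2·(-1) + 2·(0) − (1) = -4
  Θ: 2·[ϕ]_Θ − [t]_Θ − 2·[Q]_Θ + 2·[ΔT]_Θ − [κ]_Θ = 2·(0) − (0) − 2·(0) + 2·(1) − (0) = 2
Net dimensions [M L⁻⁸ T⁻⁴ Θ²] ≠ [1] — not dimensionless.

no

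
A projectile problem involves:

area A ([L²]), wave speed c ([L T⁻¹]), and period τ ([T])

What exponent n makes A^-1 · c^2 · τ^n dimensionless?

2

Balance the T exponent: (1)·n from τ, plus −(0) + 2·(-1) = -2 from the rest, must sum to zero.
n − 2 = 0, so n = 2.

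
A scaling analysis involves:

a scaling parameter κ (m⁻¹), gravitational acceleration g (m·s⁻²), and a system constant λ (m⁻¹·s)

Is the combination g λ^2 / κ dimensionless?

yes

Sum the exponent of each base dimension across the product:
  L: −[κ]_L + [g]_L + 2·[λ]_L = −(-1) + (1) + 2·(-1) = 0
  T: −[κ]_T + [g]_T + 2·[λ]_T = −(0) + (-2) + 2·(1) = 0
All base exponents vanish — dimensionless.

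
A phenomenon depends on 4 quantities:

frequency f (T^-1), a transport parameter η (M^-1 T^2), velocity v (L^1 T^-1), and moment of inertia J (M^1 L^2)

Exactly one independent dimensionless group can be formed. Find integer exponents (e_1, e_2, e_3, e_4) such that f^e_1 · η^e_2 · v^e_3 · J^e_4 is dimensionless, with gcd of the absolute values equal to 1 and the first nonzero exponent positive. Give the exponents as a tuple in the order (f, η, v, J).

M: e_1·(0) + e_2·(-1) + e_3·(0) + e_4·(1) = 0
L: e_1·(0) + e_2·(0) + e_3·(1) + e_4·(2) = 0
T: e_1·(-1) + e_2·(2) + e_3·(-1) + e_4·(0) = 0
Solving this homogeneous linear system for the smallest-integer solution (first nonzero entry positive) gives (4, 1, -2, 1).

(4, 1, -2, 1)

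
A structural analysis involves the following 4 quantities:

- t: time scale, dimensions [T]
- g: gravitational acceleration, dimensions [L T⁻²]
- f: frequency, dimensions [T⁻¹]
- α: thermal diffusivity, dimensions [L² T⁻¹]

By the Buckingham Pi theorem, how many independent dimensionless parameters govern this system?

There are 4 variables and 2 base dimensions (L, T).
The dimension matrix has rank 2.
Independent dimensionless groups: 4 − 2 = 2.

2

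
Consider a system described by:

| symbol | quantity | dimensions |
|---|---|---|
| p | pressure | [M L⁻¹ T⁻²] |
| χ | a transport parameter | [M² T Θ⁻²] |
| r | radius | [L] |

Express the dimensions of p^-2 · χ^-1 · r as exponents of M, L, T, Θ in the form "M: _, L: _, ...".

M: -4, L: 3, T: 3, Θ: 2

Collect each base-dimension exponent across the product:
  M: −2·(1) − (2) + (0) = -4
  L: −2·(-1) − (0) + (1) = 3
  T: −2·(-2) − (1) + (0) = 3
  Θ: −2·(0) − (-2) + (0) = 2
So the dimensions are [M⁻⁴ L³ T³ Θ²].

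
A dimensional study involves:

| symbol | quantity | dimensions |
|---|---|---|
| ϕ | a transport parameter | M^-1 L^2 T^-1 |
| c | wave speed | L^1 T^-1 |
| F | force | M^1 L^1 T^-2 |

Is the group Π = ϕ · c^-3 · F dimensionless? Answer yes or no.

Sum the exponent of each base dimension across the product:
  M: [ϕ]_M − 3·[c]_M + [F]_M = (-1) − 3·(0) + (1) = 0
  L: [ϕ]_L − 3·[c]_L + [F]_L = (2) − 3·(1) + (1) = 0
  T: [ϕ]_T − 3·[c]_T + [F]_T = (-1) − 3·(-1) + (-2) = 0
All base exponents vanish — dimensionless.

yes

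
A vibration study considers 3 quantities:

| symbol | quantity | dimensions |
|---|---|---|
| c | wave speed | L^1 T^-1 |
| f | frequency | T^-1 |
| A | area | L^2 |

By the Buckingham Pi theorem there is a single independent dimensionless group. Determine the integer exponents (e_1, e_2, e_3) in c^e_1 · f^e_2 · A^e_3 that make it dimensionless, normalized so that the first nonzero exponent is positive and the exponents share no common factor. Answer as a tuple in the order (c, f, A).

L: e_1·(1) + e_2·(0) + e_3·(2) = 0
T: e_1·(-1) + e_2·(-1) + e_3·(0) = 0
Solving this homogeneous linear system for the smallest-integer solution (first nonzero entry positive) gives (2, -2, -1).

(2, -2, -1)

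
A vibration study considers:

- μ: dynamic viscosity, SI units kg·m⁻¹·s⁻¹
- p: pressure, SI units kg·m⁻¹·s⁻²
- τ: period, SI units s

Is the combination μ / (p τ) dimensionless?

Sum the exponent of each base dimension across the product:
  M: [μ]_M − [p]_M − [τ]_M = (1) − (1) − (0) = 0
  L: [μ]_L − [p]_L − [τ]_L = (-1) − (-1) − (0) = 0
  T: [μ]_T − [p]_T − [τ]_T = (-1) − (-2) − (1) = 0
All base exponents vanish — dimensionless.

yes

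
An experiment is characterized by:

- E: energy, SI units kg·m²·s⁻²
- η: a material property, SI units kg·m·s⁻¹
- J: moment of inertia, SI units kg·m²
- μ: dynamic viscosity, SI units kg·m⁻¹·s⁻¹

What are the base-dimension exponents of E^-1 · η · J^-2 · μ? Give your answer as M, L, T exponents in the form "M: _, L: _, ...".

Collect each base-dimension exponent across the product:
  M: −(1) + (1) − 2·(1) + (1) = -1
  L: −(2) + (1) − 2·(2) + (-1) = -6
  T: −(-2) + (-1) − 2·(0) + (-1) = 0
So the dimensions are [M⁻¹ L⁻⁶].

M: -1, L: -6, T: 0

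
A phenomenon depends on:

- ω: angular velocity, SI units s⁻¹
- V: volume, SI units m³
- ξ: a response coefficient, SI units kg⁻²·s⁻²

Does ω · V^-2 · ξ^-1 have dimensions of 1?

Sum the exponent of each base dimension across the product:
  M: [ω]_M − 2·[V]_M − [ξ]_M = (0) − 2·(0) − (-2) = 2
  L: [ω]_L − 2·[V]_L − [ξ]_L = (0) − 2·(3) − (0) = -6
  T: [ω]_T − 2·[V]_T − [ξ]_T = (-1) − 2·(0) − (-2) = 1
Net dimensions [M² L⁻⁶ T] ≠ [1] — not dimensionless.

no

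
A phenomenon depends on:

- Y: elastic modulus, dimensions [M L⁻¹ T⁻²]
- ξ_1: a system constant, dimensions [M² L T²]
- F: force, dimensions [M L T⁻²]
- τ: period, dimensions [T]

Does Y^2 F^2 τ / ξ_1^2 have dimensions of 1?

no

Sum the exponent of each base dimension across the product:
  M: 2·[Y]_M − 2·[ξ_1]_M + 2·[F]_M + [τ]_M = 2·(1) − 2·(2) + 2·(1) + (0) = 0
  L: 2·[Y]_L − 2·[ξ_1]_L + 2·[F]_L + [τ]_L = 2·(-1) − 2·(1) + 2·(1) + (0) = -2
  T: 2·[Y]_T − 2·[ξ_1]_T + 2·[F]_T + [τ]_T = 2·(-2) − 2·(2) + 2·(-2) + (1) = -11
Net dimensions [L⁻² T⁻¹¹] ≠ [1] — not dimensionless.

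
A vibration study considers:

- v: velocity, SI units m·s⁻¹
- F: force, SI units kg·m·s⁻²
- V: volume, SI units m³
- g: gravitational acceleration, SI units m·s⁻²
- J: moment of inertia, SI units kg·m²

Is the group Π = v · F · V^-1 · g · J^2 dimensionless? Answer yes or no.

no

Sum the exponent of each base dimension across the product:
  M: [v]_M + [F]_M − [V]_M + [g]_M + 2·[J]_M = (0) + (1) − (0) + (0) + 2·(1) = 3
  L: [v]_L + [F]_L − [V]_L + [g]_L + 2·[J]_L = (1) + (1) − (3) + (1) + 2·(2) = 4
  T: [v]_T + [F]_T − [V]_T + [g]_T + 2·[J]_T = (-1) + (-2) − (0) + (-2) + 2·(0) = -5
Net dimensions [M³ L⁴ T⁻⁵] ≠ [1] — not dimensionless.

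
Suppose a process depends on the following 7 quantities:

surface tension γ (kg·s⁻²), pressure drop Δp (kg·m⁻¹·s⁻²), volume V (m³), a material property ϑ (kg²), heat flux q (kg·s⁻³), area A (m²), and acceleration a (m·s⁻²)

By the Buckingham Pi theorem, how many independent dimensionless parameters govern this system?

4

There are 7 variables and 3 base dimensions (M, L, T).
The dimension matrix has rank 3.
Independent dimensionless groups: 7 − 3 = 4.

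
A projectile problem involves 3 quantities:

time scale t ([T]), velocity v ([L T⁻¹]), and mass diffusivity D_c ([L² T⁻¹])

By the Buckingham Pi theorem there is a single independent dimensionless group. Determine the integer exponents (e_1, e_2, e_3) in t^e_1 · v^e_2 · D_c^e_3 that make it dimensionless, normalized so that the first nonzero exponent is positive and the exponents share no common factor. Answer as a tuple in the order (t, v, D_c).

(1, 2, -1)

L: e_1·(0) + e_2·(1) + e_3·(2) = 0
T: e_1·(1) + e_2·(-1) + e_3·(-1) = 0
Solving this homogeneous linear system for the smallest-integer solution (first nonzero entry positive) gives (1, 2, -1).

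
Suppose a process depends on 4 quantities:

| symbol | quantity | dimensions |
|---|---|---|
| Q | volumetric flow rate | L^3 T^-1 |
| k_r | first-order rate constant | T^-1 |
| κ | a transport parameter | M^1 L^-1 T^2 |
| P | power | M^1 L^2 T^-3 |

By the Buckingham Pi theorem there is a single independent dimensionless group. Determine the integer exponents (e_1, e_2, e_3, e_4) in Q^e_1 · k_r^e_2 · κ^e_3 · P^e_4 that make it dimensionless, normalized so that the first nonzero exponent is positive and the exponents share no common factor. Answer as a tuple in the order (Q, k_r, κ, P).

M: e_1·(0) + e_2·(0) + e_3·(1) + e_4·(1) = 0
L: e_1·(3) + e_2·(0) + e_3·(-1) + e_4·(2) = 0
T: e_1·(-1) + e_2·(-1) + e_3·(2) + e_4·(-3) = 0
Solving this homogeneous linear system for the smallest-integer solution (first nonzero entry positive) gives (1, 4, 1, -1).

(1, 4, 1, -1)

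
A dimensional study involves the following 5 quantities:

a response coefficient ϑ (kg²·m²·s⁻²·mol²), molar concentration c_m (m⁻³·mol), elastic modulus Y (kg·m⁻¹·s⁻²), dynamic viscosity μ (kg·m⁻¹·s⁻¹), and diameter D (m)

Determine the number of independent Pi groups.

There are 5 variables and 4 base dimensions (M, L, T, N).
The dimension matrix has rank 4.
Independent dimensionless groups: 5 − 4 = 1.

1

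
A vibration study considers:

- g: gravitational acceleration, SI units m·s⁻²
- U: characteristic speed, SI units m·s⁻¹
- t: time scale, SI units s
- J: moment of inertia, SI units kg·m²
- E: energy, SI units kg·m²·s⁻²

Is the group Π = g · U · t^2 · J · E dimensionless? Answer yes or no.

Sum the exponent of each base dimension across the product:
  M: [g]_M + [U]_M + 2·[t]_M + [J]_M + [E]_M = (0) + (0) + 2·(0) + (1) + (1) = 2
  L: [g]_L + [U]_L + 2·[t]_L + [J]_L + [E]_L = (1) + (1) + 2·(0) + (2) + (2) = 6
  T: [g]_T + [U]_T + 2·[t]_T + [J]_T + [E]_T = (-2) + (-1) + 2·(1) + (0) + (-2) = -3
Net dimensions [M² L⁶ T⁻³] ≠ [1] — not dimensionless.

no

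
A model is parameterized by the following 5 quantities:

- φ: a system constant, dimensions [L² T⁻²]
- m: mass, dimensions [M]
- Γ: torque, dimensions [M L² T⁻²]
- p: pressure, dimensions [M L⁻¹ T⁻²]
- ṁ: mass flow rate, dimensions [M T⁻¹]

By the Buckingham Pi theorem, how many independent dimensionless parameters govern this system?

There are 5 variables and 3 base dimensions (M, L, T).
The dimension matrix has rank 3.
Independent dimensionless groups: 5 − 3 = 2.

2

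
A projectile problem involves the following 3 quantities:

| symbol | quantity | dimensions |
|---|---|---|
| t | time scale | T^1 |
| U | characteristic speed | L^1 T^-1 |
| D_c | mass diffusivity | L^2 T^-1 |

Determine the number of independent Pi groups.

There are 3 variables and 2 base dimensions (L, T).
The dimension matrix has rank 2.
Independent dimensionless groups: 3 − 2 = 1.

1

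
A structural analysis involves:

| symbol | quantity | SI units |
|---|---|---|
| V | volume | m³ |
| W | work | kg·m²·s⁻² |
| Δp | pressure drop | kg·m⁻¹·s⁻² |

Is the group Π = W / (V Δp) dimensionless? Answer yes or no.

Sum the exponent of each base dimension across the product:
  M: −[V]_M + [W]_M − [Δp]_M = −(0) + (1) − (1) = 0
  L: −[V]_L + [W]_L − [Δp]_L = −(3) + (2) − (-1) = 0
  T: −[V]_T + [W]_T − [Δp]_T = −(0) + (-2) − (-2) = 0
All base exponents vanish — dimensionless.

yes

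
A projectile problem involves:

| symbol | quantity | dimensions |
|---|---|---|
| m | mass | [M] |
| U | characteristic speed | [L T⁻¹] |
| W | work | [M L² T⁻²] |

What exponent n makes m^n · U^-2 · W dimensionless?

-1

Balance the M exponent: (1)·n from m, plus −2·(0) + (1) = 1 from the rest, must sum to zero.
n + 1 = 0, so n = -1.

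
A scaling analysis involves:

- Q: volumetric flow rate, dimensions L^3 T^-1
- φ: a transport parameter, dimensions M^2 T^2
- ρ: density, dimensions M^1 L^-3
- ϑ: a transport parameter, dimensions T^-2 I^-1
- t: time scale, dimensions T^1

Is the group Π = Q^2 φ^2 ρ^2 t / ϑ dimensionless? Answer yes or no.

Sum the exponent of each base dimension across the product:
  M: 2·[Q]_M + 2·[φ]_M + 2·[ρ]_M − [ϑ]_M + [t]_M = 2·(0) + 2·(2) + 2·(1) − (0) + (0) = 6
  L: 2·[Q]_L + 2·[φ]_L + 2·[ρ]_L − [ϑ]_L + [t]_L = 2·(3) + 2·(0) + 2·(-3) − (0) + (0) = 0
  T: 2·[Q]_T + 2·[φ]_T + 2·[ρ]_T − [ϑ]_T + [t]_T = 2·(-1) + 2·(2) + 2·(0) − (-2) + (1) = 5
  I: 2·[Q]_I + 2·[φ]_I + 2·[ρ]_I − [ϑ]_I + [t]_I = 2·(0) + 2·(0) + 2·(0) − (-1) + (0) = 1
Net dimensions [M⁶ T⁵ I] ≠ [1] — not dimensionless.

no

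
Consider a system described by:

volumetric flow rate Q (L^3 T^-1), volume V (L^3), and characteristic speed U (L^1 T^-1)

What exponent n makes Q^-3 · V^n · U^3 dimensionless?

Balance the L exponent: (3)·n from V, plus −3·(3) + 3·(1) = -6 from the rest, must sum to zero.
3n − 6 = 0, so n = 2.

2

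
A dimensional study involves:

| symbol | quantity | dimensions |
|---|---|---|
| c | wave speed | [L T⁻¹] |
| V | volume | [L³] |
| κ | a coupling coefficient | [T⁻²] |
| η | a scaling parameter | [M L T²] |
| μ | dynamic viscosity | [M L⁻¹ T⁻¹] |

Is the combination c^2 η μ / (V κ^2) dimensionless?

Sum the exponent of each base dimension across the product:
  M: 2·[c]_M − [V]_M − 2·[κ]_M + [η]_M + [μ]_M = 2·(0) − (0) − 2·(0) + (1) + (1) = 2
  L: 2·[c]_L − [V]_L − 2·[κ]_L + [η]_L + [μ]_L = 2·(1) − (3) − 2·(0) + (1) + (-1) = -1
  T: 2·[c]_T − [V]_T − 2·[κ]_T + [η]_T + [μ]_T = 2·(-1) − (0) − 2·(-2) + (2) + (-1) = 3
Net dimensions [M² L⁻¹ T³] ≠ [1] — not dimensionless.

no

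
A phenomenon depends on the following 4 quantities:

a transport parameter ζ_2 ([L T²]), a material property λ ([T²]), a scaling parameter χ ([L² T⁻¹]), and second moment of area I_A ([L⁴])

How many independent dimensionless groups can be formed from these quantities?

There are 4 variables and 2 base dimensions (L, T).
The dimension matrix has rank 2.
Independent dimensionless groups: 4 − 2 = 2.

2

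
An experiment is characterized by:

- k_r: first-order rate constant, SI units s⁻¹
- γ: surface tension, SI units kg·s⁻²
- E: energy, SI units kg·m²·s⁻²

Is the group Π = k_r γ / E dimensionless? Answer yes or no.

no

Sum the exponent of each base dimension across the product:
  M: [k_r]_M + [γ]_M − [E]_M = (0) + (1) − (1) = 0
  L: [k_r]_L + [γ]_L − [E]_L = (0) + (0) − (2) = -2
  T: [k_r]_T + [γ]_T − [E]_T = (-1) + (-2) − (-2) = -1
Net dimensions [L⁻² T⁻¹] ≠ [1] — not dimensionless.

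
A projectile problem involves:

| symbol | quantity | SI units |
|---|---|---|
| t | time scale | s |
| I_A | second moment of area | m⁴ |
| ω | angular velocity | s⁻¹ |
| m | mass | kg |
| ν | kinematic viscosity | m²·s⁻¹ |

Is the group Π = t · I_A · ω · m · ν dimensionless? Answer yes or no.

no

Sum the exponent of each base dimension across the product:
  M: [t]_M + [I_A]_M + [ω]_M + [m]_M + [ν]_M = (0) + (0) + (0) + (1) + (0) = 1
  L: [t]_L + [I_A]_L + [ω]_L + [m]_L + [ν]_L = (0) + (4) + (0) + (0) + (2) = 6
  T: [t]_T + [I_A]_T + [ω]_T + [m]_T + [ν]_T = (1) + (0) + (-1) + (0) + (-1) = -1
Net dimensions [M L⁶ T⁻¹] ≠ [1] — not dimensionless.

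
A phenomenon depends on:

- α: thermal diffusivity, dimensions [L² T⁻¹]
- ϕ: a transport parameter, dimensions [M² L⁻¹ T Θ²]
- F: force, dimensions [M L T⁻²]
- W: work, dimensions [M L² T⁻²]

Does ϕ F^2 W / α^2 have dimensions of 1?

Sum the exponent of each base dimension across the product:
  M: −2·[α]_M + [ϕ]_M + 2·[F]_M + [W]_M = −2·(0) + (2) + 2·(1) + (1) = 5
  L: −2·[α]_L + [ϕ]_L + 2·[F]_L + [W]_L = −2·(2) + (-1) + 2·(1) + (2) = -1
  T: −2·[α]_T + [ϕ]_T + 2·[F]_T + [W]_T = −2·(-1) + (1) + 2·(-2) + (-2) = -3
  Θ: −2·[α]_Θ + [ϕ]_Θ + 2·[F]_Θ + [W]_Θ = −2·(0) + (2) + 2·(0) + (0) = 2
Net dimensions [M⁵ L⁻¹ T⁻³ Θ²] ≠ [1] — not dimensionless.

no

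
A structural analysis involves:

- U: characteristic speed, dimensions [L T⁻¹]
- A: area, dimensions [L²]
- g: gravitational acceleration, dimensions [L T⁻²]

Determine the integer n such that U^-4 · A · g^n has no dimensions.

2

Balance the L exponent: (1)·n from g, plus −4·(1) + (2) = -2 from the rest, must sum to zero.
n − 2 = 0, so n = 2.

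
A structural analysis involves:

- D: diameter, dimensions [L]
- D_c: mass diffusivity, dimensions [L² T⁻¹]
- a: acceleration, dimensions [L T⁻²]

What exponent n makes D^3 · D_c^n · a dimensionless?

Balance the L exponent: (2)·n from D_c, plus 3·(1) + (1) = 4 from the rest, must sum to zero.
2n + 4 = 0, so n = -2.

-2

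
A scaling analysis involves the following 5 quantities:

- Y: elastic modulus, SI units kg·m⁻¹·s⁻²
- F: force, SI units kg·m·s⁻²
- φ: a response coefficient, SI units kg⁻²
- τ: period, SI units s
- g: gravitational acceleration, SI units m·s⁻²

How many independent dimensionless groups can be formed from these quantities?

2

There are 5 variables and 3 base dimensions (M, L, T).
The dimension matrix has rank 3.
Independent dimensionless groups: 5 − 3 = 2.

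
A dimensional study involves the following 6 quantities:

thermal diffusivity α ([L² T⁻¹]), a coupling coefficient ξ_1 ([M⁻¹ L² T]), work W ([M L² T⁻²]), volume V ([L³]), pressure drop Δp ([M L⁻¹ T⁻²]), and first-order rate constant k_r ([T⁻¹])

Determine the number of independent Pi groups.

There are 6 variables and 3 base dimensions (M, L, T).
The dimension matrix has rank 3.
Independent dimensionless groups: 6 − 3 = 3.

3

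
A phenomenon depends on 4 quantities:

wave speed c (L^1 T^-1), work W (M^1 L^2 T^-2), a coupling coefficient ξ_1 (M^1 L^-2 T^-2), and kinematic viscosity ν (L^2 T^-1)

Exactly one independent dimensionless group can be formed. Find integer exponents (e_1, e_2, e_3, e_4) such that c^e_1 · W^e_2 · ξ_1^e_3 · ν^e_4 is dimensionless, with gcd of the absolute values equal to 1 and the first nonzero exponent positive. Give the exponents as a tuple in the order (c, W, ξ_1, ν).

M: e_1·(0) + e_2·(1) + e_3·(1) + e_4·(0) = 0
L: e_1·(1) + e_2·(2) + e_3·(-2) + e_4·(2) = 0
T: e_1·(-1) + e_2·(-2) + e_3·(-2) + e_4·(-1) = 0
Solving this homogeneous linear system for the smallest-integer solution (first nonzero entry positive) gives (4, 1, -1, -4).

(4, 1, -1, -4)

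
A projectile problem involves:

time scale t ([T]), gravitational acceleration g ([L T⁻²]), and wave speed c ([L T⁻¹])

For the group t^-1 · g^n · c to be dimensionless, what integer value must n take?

Balance the L exponent: (1)·n from g, plus −(0) + (1) = 1 from the rest, must sum to zero.
n + 1 = 0, so n = -1.

-1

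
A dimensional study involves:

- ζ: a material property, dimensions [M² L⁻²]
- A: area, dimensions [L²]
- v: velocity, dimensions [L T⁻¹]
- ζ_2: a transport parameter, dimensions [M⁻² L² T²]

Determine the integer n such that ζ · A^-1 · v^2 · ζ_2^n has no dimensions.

Balance the M exponent: (-2)·n from ζ_2, plus (2) − (0) + 2·(0) = 2 from the rest, must sum to zero.
-2n + 2 = 0, so n = 1.

1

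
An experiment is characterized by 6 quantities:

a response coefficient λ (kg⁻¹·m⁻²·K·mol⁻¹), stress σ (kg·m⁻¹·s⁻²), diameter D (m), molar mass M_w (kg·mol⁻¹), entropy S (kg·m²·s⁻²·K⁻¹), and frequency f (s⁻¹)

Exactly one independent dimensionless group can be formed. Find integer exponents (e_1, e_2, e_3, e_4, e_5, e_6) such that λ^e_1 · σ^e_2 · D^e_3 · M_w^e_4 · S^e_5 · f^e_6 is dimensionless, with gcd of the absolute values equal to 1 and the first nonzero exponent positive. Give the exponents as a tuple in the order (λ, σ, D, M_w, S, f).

(1, 1, 1, -1, 1, -4)

M: e_1·(-1) + e_2·(1) + e_3·(0) + e_4·(1) + e_5·(1) + e_6·(0) = 0
L: e_1·(-2) + e_2·(-1) + e_3·(1) + e_4·(0) + e_5·(2) + e_6·(0) = 0
T: e_1·(0) + e_2·(-2) + e_3·(0) + e_4·(0) + e_5·(-2) + e_6·(-1) = 0
Θ: e_1·(1) + e_2·(0) + e_3·(0) + e_4·(0) + e_5·(-1) + e_6·(0) = 0
N: e_1·(-1) + e_2·(0) + e_3·(0) + e_4·(-1) + e_5·(0) + e_6·(0) = 0
Solving this homogeneous linear system for the smallest-integer solution (first nonzero entry positive) gives (1, 1, 1, -1, 1, -4).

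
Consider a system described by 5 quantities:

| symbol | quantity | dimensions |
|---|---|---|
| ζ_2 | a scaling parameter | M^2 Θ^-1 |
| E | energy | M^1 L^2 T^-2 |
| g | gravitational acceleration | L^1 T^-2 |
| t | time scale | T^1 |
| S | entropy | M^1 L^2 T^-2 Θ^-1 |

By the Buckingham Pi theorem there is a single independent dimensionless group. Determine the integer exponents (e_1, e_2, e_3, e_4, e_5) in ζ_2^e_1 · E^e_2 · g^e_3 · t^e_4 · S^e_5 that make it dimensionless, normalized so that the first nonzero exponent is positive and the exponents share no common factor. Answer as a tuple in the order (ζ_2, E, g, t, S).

(1, -1, 4, 4, -1)

M: e_1·(2) + e_2·(1) + e_3·(0) + e_4·(0) + e_5·(1) = 0
L: e_1·(0) + e_2·(2) + e_3·(1) + e_4·(0) + e_5·(2) = 0
T: e_1·(0) + e_2·(-2) + e_3·(-2) + e_4·(1) + e_5·(-2) = 0
Θ: e_1·(-1) + e_2·(0) + e_3·(0) + e_4·(0) + e_5·(-1) = 0
Solving this homogeneous linear system for the smallest-integer solution (first nonzero entry positive) gives (1, -1, 4, 4, -1).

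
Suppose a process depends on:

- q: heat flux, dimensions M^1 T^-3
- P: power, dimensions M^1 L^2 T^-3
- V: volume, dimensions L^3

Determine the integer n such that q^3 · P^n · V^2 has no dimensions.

Balance the M exponent: (1)·n from P, plus 3·(1) + 2·(0) = 3 from the rest, must sum to zero.
n + 3 = 0, so n = -3.

-3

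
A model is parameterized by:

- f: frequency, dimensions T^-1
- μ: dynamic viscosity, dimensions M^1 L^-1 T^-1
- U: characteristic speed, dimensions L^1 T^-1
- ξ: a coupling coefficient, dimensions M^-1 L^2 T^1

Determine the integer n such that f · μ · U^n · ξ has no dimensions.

Balance the L exponent: (1)·n from U, plus (0) + (-1) + (2) = 1 from the rest, must sum to zero.
n + 1 = 0, so n = -1.

-1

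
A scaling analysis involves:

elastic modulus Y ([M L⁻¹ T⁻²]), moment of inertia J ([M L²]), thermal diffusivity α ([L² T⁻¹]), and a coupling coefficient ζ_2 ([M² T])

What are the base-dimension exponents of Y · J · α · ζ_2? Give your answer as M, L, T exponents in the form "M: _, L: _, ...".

M: 4, L: 3, T: -2

Collect each base-dimension exponent across the product:
  M: (1) + (1) + (0) + (2) = 4
  L: (-1) + (2) + (2) + (0) = 3
  T: (-2) + (0) + (-1) + (1) = -2
So the dimensions are [M⁴ L³ T⁻²].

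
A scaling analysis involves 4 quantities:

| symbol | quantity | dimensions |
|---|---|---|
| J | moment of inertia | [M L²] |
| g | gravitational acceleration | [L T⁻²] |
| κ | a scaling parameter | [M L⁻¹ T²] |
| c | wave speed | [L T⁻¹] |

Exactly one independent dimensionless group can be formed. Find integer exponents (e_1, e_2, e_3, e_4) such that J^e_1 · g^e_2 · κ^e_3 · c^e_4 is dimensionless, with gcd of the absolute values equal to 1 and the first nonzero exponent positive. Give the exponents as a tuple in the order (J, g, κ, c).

(1, 1, -1, -4)

M: e_1·(1) + e_2·(0) + e_3·(1) + e_4·(0) = 0
L: e_1·(2) + e_2·(1) + e_3·(-1) + e_4·(1) = 0
T: e_1·(0) + e_2·(-2) + e_3·(2) + e_4·(-1) = 0
Solving this homogeneous linear system for the smallest-integer solution (first nonzero entry positive) gives (1, 1, -1, -4).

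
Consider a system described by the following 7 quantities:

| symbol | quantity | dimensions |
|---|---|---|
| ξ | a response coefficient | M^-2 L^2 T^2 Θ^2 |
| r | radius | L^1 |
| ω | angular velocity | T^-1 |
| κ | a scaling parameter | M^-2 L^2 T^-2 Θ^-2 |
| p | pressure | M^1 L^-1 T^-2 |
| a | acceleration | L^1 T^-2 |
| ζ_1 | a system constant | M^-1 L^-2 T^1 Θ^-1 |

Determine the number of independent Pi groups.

3

There are 7 variables and 4 base dimensions (M, L, T, Θ).
The dimension matrix has rank 4.
Independent dimensionless groups: 7 − 4 = 3.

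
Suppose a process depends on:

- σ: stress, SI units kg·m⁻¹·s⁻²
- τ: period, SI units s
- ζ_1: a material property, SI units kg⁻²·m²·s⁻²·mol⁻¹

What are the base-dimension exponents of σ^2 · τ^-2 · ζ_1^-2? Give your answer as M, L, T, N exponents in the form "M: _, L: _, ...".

M: 6, L: -6, T: -2, N: 2

Collect each base-dimension exponent across the product:
  M: 2·(1) − 2·(0) − 2·(-2) = 6
  L: 2·(-1) − 2·(0) − 2·(2) = -6
  T: 2·(-2) − 2·(1) − 2·(-2) = -2
  N: 2·(0) − 2·(0) − 2·(-1) = 2
So the dimensions are [M⁶ L⁻⁶ T⁻² N²].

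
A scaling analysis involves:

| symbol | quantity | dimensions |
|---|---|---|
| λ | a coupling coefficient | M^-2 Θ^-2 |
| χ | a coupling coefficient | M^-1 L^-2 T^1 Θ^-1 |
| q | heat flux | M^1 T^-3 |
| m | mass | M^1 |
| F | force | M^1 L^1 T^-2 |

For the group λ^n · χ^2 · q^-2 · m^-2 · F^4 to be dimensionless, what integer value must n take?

-1

Balance the M exponent: (-2)·n from λ, plus 2·(-1) − 2·(1) − 2·(1) + 4·(1) = -2 from the rest, must sum to zero.
-2n − 2 = 0, so n = -1.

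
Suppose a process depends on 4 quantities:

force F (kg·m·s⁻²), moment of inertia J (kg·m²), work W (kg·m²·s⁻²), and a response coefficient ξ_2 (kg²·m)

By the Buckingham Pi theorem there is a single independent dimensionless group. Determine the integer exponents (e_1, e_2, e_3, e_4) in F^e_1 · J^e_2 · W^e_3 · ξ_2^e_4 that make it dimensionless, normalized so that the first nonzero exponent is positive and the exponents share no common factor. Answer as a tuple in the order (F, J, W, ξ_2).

M: e_1·(1) + e_2·(1) + e_3·(1) + e_4·(2) = 0
L: e_1·(1) + e_2·(2) + e_3·(2) + e_4·(1) = 0
T: e_1·(-2) + e_2·(0) + e_3·(-2) + e_4·(0) = 0
Solving this homogeneous linear system for the smallest-integer solution (first nonzero entry positive) gives (3, 2, -3, -1).

(3, 2, -3, -1)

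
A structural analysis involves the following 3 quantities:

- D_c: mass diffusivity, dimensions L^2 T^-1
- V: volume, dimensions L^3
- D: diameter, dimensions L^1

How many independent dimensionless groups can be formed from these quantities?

There are 3 variables and 2 base dimensions (L, T).
The dimension matrix has rank 2.
Independent dimensionless groups: 3 − 2 = 1.

1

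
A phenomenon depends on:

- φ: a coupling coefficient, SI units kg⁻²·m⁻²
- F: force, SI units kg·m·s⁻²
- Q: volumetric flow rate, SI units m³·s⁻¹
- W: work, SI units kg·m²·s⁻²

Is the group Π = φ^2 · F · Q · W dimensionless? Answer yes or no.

no

Sum the exponent of each base dimension across the product:
  M: 2·[φ]_M + [F]_M + [Q]_M + [W]_M = 2·(-2) + (1) + (0) + (1) = -2
  L: 2·[φ]_L + [F]_L + [Q]_L + [W]_L = 2·(-2) + (1) + (3) + (2) = 2
  T: 2·[φ]_T + [F]_T + [Q]_T + [W]_T = 2·(0) + (-2) + (-1) + (-2) = -5
Net dimensions [M⁻² L² T⁻⁵] ≠ [1] — not dimensionless.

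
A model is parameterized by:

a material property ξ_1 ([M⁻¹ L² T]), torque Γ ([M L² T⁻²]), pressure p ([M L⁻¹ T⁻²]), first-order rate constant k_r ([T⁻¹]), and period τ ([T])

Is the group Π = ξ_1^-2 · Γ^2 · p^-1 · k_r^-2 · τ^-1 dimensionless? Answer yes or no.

no

Sum the exponent of each base dimension across the product:
  M: −2·[ξ_1]_M + 2·[Γ]_M − [p]_M − 2·[k_r]_M − [τ]_M = −2·(-1) + 2·(1) − (1) − 2·(0) − (0) = 3
  L: −2·[ξ_1]_L + 2·[Γ]_L − [p]_L − 2·[k_r]_L − [τ]_L = −2·(2) + 2·(2) − (-1) − 2·(0) − (0) = 1
  T: −2·[ξ_1]_T + 2·[Γ]_T − [p]_T − 2·[k_r]_T − [τ]_T = −2·(1) + 2·(-2) − (-2) − 2·(-1) − (1) = -3
Net dimensions [M³ L T⁻³] ≠ [1] — not dimensionless.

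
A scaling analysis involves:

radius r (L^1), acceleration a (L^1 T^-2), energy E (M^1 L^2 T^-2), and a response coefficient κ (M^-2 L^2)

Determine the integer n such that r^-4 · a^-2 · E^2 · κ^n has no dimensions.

Balance the M exponent: (-2)·n from κ, plus −4·(0) − 2·(0) + 2·(1) = 2 from the rest, must sum to zero.
-2n + 2 = 0, so n = 1.

1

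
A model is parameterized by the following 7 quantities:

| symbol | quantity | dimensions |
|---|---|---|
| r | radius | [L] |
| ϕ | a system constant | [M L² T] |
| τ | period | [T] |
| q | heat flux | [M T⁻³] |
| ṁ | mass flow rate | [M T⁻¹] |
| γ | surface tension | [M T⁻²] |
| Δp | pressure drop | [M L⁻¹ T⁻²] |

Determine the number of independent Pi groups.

There are 7 variables and 3 base dimensions (M, L, T).
The dimension matrix has rank 3.
Independent dimensionless groups: 7 − 3 = 4.

4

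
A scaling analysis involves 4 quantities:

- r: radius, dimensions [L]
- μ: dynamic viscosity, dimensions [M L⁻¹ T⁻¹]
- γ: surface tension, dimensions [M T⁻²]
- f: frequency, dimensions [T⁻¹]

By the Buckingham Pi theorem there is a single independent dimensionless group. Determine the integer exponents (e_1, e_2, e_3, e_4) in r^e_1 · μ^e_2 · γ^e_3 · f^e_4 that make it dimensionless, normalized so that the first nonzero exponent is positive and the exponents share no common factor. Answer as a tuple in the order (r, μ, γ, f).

(1, 1, -1, 1)

M: e_1·(0) + e_2·(1) + e_3·(1) + e_4·(0) = 0
L: e_1·(1) + e_2·(-1) + e_3·(0) + e_4·(0) = 0
T: e_1·(0) + e_2·(-1) + e_3·(-2) + e_4·(-1) = 0
Solving this homogeneous linear system for the smallest-integer solution (first nonzero entry positive) gives (1, 1, -1, 1).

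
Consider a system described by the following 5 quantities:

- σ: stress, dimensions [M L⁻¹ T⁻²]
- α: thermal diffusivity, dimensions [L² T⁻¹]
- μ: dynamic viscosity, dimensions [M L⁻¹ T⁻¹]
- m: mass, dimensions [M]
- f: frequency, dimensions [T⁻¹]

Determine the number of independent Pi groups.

2

There are 5 variables and 3 base dimensions (M, L, T).
The dimension matrix has rank 3.
Independent dimensionless groups: 5 − 3 = 2.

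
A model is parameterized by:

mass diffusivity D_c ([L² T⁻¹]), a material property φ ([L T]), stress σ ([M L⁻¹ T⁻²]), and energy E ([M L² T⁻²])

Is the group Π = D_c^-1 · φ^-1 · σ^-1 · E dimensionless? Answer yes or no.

yes

Sum the exponent of each base dimension across the product:
  M: −[D_c]_M − [φ]_M − [σ]_M + [E]_M = −(0) − (0) − (1) + (1) = 0
  L: −[D_c]_L − [φ]_L − [σ]_L + [E]_L = −(2) − (1) − (-1) + (2) = 0
  T: −[D_c]_T − [φ]_T − [σ]_T + [E]_T = −(-1) − (1) − (-2) + (-2) = 0
All base exponents vanish — dimensionless.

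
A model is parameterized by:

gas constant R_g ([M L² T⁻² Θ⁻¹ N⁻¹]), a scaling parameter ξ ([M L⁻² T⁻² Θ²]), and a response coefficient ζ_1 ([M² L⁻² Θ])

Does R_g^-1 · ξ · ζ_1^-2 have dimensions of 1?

no

Sum the exponent of each base dimension across the product:
  M: −[R_g]_M + [ξ]_M − 2·[ζ_1]_M = −(1) + (1) − 2·(2) = -4
  L: −[R_g]_L + [ξ]_L − 2·[ζ_1]_L = −(2) + (-2) − 2·(-2) = 0
  T: −[R_g]_T + [ξ]_T − 2·[ζ_1]_T = −(-2) + (-2) − 2·(0) = 0
  Θ: −[R_g]_Θ + [ξ]_Θ − 2·[ζ_1]_Θ = −(-1) + (2) − 2·(1) = 1
  N: −[R_g]_N + [ξ]_N − 2·[ζ_1]_N = −(-1) + (0) − 2·(0) = 1
Net dimensions [M⁻⁴ Θ N] ≠ [1] — not dimensionless.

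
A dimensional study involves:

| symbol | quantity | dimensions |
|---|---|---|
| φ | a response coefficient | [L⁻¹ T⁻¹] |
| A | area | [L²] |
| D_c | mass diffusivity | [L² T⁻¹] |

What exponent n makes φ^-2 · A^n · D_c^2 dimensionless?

-3

Balance the L exponent: (2)·n from A, plus −2·(-1) + 2·(2) = 6 from the rest, must sum to zero.
2n + 6 = 0, so n = -3.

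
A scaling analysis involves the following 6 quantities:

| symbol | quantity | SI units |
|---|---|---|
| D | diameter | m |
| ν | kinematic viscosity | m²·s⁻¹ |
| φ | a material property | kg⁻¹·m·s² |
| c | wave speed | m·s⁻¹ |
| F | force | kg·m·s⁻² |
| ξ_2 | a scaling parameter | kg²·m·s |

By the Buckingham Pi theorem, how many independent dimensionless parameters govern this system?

There are 6 variables and 3 base dimensions (M, L, T).
The dimension matrix has rank 3.
Independent dimensionless groups: 6 − 3 = 3.

3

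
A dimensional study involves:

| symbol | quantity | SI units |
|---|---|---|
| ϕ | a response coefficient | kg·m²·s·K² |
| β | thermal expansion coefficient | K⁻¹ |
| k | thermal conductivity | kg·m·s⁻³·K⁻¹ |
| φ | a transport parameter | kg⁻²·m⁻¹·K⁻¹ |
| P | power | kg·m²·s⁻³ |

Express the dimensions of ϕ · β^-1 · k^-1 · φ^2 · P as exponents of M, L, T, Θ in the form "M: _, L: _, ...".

Collect each base-dimension exponent across the product:
  M: (1) − (0) − (1) + 2·(-2) + (1) = -3
  L: (2) − (0) − (1) + 2·(-1) + (2) = 1
  T: (1) − (0) − (-3) + 2·(0) + (-3) = 1
  Θ: (2) − (-1) − (-1) + 2·(-1) + (0) = 2
So the dimensions are [M⁻³ L T Θ²].

M: -3, L: 1, T: 1, Θ: 2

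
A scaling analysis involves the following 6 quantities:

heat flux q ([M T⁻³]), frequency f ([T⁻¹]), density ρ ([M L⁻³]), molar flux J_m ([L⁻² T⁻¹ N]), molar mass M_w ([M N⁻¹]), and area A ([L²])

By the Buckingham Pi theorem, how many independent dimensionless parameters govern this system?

There are 6 variables and 4 base dimensions (M, L, T, N).
The dimension matrix has rank 4.
Independent dimensionless groups: 6 − 4 = 2.

2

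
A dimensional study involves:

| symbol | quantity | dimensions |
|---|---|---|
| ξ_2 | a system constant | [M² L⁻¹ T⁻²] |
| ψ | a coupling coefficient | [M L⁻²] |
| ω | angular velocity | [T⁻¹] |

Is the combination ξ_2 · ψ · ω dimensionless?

no

Sum the exponent of each base dimension across the product:
  M: [ξ_2]_M + [ψ]_M + [ω]_M = (2) + (1) + (0) = 3
  L: [ξ_2]_L + [ψ]_L + [ω]_L = (-1) + (-2) + (0) = -3
  T: [ξ_2]_T + [ψ]_T + [ω]_T = (-2) + (0) + (-1) = -3
Net dimensions [M³ L⁻³ T⁻³] ≠ [1] — not dimensionless.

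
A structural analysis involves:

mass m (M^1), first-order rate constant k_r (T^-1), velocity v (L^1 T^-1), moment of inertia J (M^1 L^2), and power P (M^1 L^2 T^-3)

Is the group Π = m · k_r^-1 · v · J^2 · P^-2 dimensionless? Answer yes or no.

no

Sum the exponent of each base dimension across the product:
  M: [m]_M − [k_r]_M + [v]_M + 2·[J]_M − 2·[P]_M = (1) − (0) + (0) + 2·(1) − 2·(1) = 1
  L: [m]_L − [k_r]_L + [v]_L + 2·[J]_L − 2·[P]_L = (0) − (0) + (1) + 2·(2) − 2·(2) = 1
  T: [m]_T − [k_r]_T + [v]_T + 2·[J]_T − 2·[P]_T = (0) − (-1) + (-1) + 2·(0) − 2·(-3) = 6
Net dimensions [M L T⁶] ≠ [1] — not dimensionless.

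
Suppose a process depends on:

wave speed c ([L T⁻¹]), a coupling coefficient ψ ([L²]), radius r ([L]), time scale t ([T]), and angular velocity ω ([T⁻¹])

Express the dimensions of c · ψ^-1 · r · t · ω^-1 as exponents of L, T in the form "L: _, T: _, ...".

L: 0, T: 1

Collect each base-dimension exponent across the product:
  L: (1) − (2) + (1) + (0) − (0) = 0
  T: (-1) − (0) + (0) + (1) − (-1) = 1
So the dimensions are [T].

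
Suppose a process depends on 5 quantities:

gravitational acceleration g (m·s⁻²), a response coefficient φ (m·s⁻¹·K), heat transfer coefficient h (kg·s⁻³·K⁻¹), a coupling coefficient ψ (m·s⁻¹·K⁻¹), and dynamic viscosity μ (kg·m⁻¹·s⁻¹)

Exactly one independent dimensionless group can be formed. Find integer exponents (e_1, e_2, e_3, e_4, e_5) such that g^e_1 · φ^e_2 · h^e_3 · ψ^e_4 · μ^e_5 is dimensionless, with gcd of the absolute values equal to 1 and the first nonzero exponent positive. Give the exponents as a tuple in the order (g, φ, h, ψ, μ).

(2, -1, -2, 1, 2)

M: e_1·(0) + e_2·(0) + e_3·(1) + e_4·(0) + e_5·(1) = 0
L: e_1·(1) + e_2·(1) + e_3·(0) + e_4·(1) + e_5·(-1) = 0
T: e_1·(-2) + e_2·(-1) + e_3·(-3) + e_4·(-1) + e_5·(-1) = 0
Θ: e_1·(0) + e_2·(1) + e_3·(-1) + e_4·(-1) + e_5·(0) = 0
Solving this homogeneous linear system for the smallest-integer solution (first nonzero entry positive) gives (2, -1, -2, 1, 2).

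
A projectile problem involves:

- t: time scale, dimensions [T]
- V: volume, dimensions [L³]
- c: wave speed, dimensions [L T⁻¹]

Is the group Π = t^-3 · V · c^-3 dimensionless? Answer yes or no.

yes

Sum the exponent of each base dimension across the product:
  L: −3·[t]_L + [V]_L − 3·[c]_L = −3·(0) + (3) − 3·(1) = 0
  T: −3·[t]_T + [V]_T − 3·[c]_T = −3·(1) + (0) − 3·(-1) = 0
All base exponents vanish — dimensionless.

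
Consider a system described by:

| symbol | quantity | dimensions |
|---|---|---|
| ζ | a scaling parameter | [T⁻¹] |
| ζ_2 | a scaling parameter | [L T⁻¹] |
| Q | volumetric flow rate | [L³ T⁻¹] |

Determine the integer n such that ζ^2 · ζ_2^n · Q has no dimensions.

Balance the L exponent: (1)·n from ζ_2, plus 2·(0) + (3) = 3 from the rest, must sum to zero.
n + 3 = 0, so n = -3.

-3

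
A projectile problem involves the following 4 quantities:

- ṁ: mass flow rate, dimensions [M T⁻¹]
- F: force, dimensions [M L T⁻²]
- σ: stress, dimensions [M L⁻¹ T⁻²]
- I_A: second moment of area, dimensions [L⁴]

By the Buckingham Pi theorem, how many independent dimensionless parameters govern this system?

There are 4 variables and 3 base dimensions (M, L, T).
The dimension matrix has rank 3.
Independent dimensionless groups: 4 − 3 = 1.

1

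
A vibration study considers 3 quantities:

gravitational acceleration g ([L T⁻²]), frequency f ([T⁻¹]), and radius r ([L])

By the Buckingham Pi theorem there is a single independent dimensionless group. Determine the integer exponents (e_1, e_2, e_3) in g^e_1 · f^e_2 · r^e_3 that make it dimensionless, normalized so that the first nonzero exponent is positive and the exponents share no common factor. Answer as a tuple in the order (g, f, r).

L: e_1·(1) + e_2·(0) + e_3·(1) = 0
T: e_1·(-2) + e_2·(-1) + e_3·(0) = 0
Solving this homogeneous linear system for the smallest-integer solution (first nonzero entry positive) gives (1, -2, -1).

(1, -2, -1)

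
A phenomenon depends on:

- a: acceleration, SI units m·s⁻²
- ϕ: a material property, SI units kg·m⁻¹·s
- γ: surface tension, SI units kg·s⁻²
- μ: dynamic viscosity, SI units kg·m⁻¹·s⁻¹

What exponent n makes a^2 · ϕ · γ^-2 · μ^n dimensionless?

Balance the M exponent: (1)·n from μ, plus 2·(0) + (1) − 2·(1) = -1 from the rest, must sum to zero.
n − 1 = 0, so n = 1.

1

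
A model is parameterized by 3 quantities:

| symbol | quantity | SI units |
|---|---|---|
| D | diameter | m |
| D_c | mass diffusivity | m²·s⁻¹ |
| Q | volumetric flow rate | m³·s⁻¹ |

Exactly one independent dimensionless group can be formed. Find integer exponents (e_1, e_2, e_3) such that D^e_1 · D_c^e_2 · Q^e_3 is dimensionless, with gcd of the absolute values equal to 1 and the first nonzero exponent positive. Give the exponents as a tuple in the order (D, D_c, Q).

L: e_1·(1) + e_2·(2) + e_3·(3) = 0
T: e_1·(0) + e_2·(-1) + e_3·(-1) = 0
Solving this homogeneous linear system for the smallest-integer solution (first nonzero entry positive) gives (1, 1, -1).

(1, 1, -1)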